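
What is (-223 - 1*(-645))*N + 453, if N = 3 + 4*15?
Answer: 27039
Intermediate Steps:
N = 63 (N = 3 + 60 = 63)
(-223 - 1*(-645))*N + 453 = (-223 - 1*(-645))*63 + 453 = (-223 + 645)*63 + 453 = 422*63 + 453 = 26586 + 453 = 27039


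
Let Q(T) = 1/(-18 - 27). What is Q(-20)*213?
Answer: -71/15 ≈ -4.7333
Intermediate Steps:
Q(T) = -1/45 (Q(T) = 1/(-45) = -1/45)
Q(-20)*213 = -1/45*213 = -71/15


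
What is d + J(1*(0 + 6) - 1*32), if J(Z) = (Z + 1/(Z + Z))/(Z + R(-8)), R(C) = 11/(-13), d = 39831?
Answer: 55605429/1396 ≈ 39832.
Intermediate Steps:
R(C) = -11/13 (R(C) = 11*(-1/13) = -11/13)
J(Z) = (Z + 1/(2*Z))/(-11/13 + Z) (J(Z) = (Z + 1/(Z + Z))/(Z - 11/13) = (Z + 1/(2*Z))/(-11/13 + Z))
d + J(1*(0 + 6) - 1*32) = 39831 + 13*(1 + 2*(1*(0 + 6) - 1*32)²)/(2*(1*(0 + 6) - 1*32)*(-11 + 13*(1*(0 + 6) - 1*32))) = 39831 + 13*(1 + 2*(1*6 - 32)²)/(2*(1*6 - 32)*(-11 + 13*(1*6 - 32))) = 39831 + 13*(1 + 2*(6 - 32)²)/(2*(6 - 32)*(-11 + 13*(6 - 32))) = 39831 + (13/2)*(1 + 2*(-26)²)/(-26*(-11 + 13*(-26))) = 39831 + (13/2)*(-1/26)*(1 + 2*676)/(-11 - 338) = 39831 + (13/2)*(-1/26)*(1 + 1352)/(-349) = 39831 + (13/2)*(-1/26)*(-1/349)*1353 = 39831 + 1353/1396 = 55605429/1396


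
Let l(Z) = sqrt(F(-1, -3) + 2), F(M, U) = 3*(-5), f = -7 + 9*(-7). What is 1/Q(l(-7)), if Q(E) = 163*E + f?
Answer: -70/350297 - 163*I*sqrt(13)/350297 ≈ -0.00019983 - 0.0016777*I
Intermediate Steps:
f = -70 (f = -7 - 63 = -70)
F(M, U) = -15
l(Z) = I*sqrt(13) (l(Z) = sqrt(-15 + 2) = sqrt(-13) = I*sqrt(13))
Q(E) = -70 + 163*E (Q(E) = 163*E - 70 = -70 + 163*E)
1/Q(l(-7)) = 1/(-70 + 163*(I*sqrt(13))) = 1/(-70 + 163*I*sqrt(13))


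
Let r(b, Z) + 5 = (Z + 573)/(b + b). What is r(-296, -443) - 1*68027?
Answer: -20137537/296 ≈ -68032.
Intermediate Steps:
r(b, Z) = -5 + (573 + Z)/(2*b) (r(b, Z) = -5 + (Z + 573)/(b + b) = -5 + (573 + Z)/((2*b)) = -5 + (573 + Z)*(1/(2*b)) = -5 + (573 + Z)/(2*b))
r(-296, -443) - 1*68027 = (½)*(573 - 443 - 10*(-296))/(-296) - 1*68027 = (½)*(-1/296)*(573 - 443 + 2960) - 68027 = (½)*(-1/296)*3090 - 68027 = -1545/296 - 68027 = -20137537/296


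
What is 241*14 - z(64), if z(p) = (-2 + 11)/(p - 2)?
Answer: 209179/62 ≈ 3373.9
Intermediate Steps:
z(p) = 9/(-2 + p)
241*14 - z(64) = 241*14 - 9/(-2 + 64) = 3374 - 9/62 = 209179/62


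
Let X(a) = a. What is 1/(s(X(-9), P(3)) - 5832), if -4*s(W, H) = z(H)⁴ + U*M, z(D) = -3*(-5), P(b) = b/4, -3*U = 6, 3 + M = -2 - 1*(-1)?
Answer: -4/73961 ≈ -5.4083e-5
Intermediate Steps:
M = -4 (M = -3 + (-2 - 1*(-1)) = -3 + (-2 + 1) = -3 - 1 = -4)
U = -2 (U = -⅓*6 = -2)
P(b) = b/4 (P(b) = b*(¼) = b/4)
z(D) = 15
s(W, H) = -50633/4 (s(W, H) = -(15⁴ - 2*(-4))/4 = -(50625 + 8)/4 = -¼*50633 = -50633/4)
1/(s(X(-9), P(3)) - 5832) = 1/(-50633/4 - 5832) = 1/(-73961/4) = -4/73961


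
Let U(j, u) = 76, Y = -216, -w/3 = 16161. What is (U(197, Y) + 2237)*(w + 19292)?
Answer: -67518783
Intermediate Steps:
w = -48483 (w = -3*16161 = -48483)
(U(197, Y) + 2237)*(w + 19292) = (76 + 2237)*(-48483 + 19292) = 2313*(-29191) = -67518783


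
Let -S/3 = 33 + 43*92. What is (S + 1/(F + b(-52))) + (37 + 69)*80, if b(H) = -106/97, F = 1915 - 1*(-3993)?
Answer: -1997946293/572970 ≈ -3487.0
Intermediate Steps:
F = 5908 (F = 1915 + 3993 = 5908)
b(H) = -106/97 (b(H) = -106*1/97 = -106/97)
S = -11967 (S = -3*(33 + 43*92) = -3*(33 + 3956) = -3*3989 = -11967)
(S + 1/(F + b(-52))) + (37 + 69)*80 = (-11967 + 1/(5908 - 106/97)) + (37 + 69)*80 = (-11967 + 1/(572970/97)) + 106*80 = (-11967 + 97/572970) + 8480 = -6856731893/572970 + 8480 = -1997946293/572970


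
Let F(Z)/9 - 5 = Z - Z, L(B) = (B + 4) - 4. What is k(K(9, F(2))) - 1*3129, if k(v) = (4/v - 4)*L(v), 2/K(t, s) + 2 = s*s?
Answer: -6321883/2023 ≈ -3125.0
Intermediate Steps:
L(B) = B (L(B) = (4 + B) - 4 = B)
F(Z) = 45 (F(Z) = 45 + 9*(Z - Z) = 45 + 9*0 = 45 + 0 = 45)
K(t, s) = 2/(-2 + s²) (K(t, s) = 2/(-2 + s*s) = 2/(-2 + s²))
k(v) = v*(-4 + 4/v) (k(v) = (4/v - 4)*v = (-4 + 4/v)*v = v*(-4 + 4/v))
k(K(9, F(2))) - 1*3129 = (4 - 8/(-2 + 45²)) - 1*3129 = (4 - 8/(-2 + 2025)) - 3129 = (4 - 8/2023) - 3129 = 8084/2023 - 3129 = -6321883/2023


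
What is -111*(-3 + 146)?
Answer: -15873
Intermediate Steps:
-111*(-3 + 146) = -111*143 = -15873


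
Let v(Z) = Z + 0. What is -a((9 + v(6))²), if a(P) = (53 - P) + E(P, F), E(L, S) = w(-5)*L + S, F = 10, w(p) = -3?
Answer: 837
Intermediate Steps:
v(Z) = Z
E(L, S) = S - 3*L (E(L, S) = -3*L + S = S - 3*L)
a(P) = 63 - 4*P (a(P) = (53 - P) + (10 - 3*P) = 63 - 4*P)
-a((9 + v(6))²) = -(63 - 4*(9 + 6)²) = -(63 - 4*15²) = -(63 - 4*225) = -(63 - 900) = -1*(-837) = 837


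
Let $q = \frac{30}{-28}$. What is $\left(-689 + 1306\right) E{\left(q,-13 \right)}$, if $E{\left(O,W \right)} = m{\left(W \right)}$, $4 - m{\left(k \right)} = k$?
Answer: $10489$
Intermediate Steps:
$q = - \frac{15}{14}$ ($q = 30 \left(- \frac{1}{28}\right) = - \frac{15}{14} \approx -1.0714$)
$m{\left(k \right)} = 4 - k$
$E{\left(O,W \right)} = 4 - W$
$\left(-689 + 1306\right) E{\left(q,-13 \right)} = \left(-689 + 1306\right) \left(4 - -13\right) = 617 \left(4 + 13\right) = 617 \cdot 17 = 10489$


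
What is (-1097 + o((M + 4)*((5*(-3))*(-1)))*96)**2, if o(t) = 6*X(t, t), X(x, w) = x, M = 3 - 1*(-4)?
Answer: 8825287249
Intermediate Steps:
M = 7 (M = 3 + 4 = 7)
o(t) = 6*t
(-1097 + o((M + 4)*((5*(-3))*(-1)))*96)**2 = (-1097 + (6*((7 + 4)*((5*(-3))*(-1))))*96)**2 = (-1097 + (6*(11*(-15*(-1))))*96)**2 = (-1097 + (6*(11*15))*96)**2 = (-1097 + (6*165)*96)**2 = (-1097 + 990*96)**2 = (-1097 + 95040)**2 = 93943**2 = 8825287249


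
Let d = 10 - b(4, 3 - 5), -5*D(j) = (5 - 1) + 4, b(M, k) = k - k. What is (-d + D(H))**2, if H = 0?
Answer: 3364/25 ≈ 134.56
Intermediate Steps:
b(M, k) = 0
D(j) = -8/5 (D(j) = -((5 - 1) + 4)/5 = -(4 + 4)/5 = -1/5*8 = -8/5)
d = 10 (d = 10 - 1*0 = 10 + 0 = 10)
(-d + D(H))**2 = (-1*10 - 8/5)**2 = (-10 - 8/5)**2 = (-58/5)**2 = 3364/25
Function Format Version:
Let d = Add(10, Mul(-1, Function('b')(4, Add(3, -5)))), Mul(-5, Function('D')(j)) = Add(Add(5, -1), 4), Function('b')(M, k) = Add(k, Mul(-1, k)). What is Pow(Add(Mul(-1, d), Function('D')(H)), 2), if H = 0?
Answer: Rational(3364, 25) ≈ 134.56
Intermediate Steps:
Function('b')(M, k) = 0
Function('D')(j) = Rational(-8, 5) (Function('D')(j) = Mul(Rational(-1, 5), Add(Add(5, -1), 4)) = Mul(Rational(-1, 5), Add(4, 4)) = Mul(Rational(-1, 5), 8) = Rational(-8, 5))
d = 10 (d = Add(10, Mul(-1, 0)) = Add(10, 0) = 10)
Pow(Add(Mul(-1, d), Function('D')(H)), 2) = Pow(Add(Mul(-1, 10), Rational(-8, 5)), 2) = Pow(Add(-10, Rational(-8, 5)), 2) = Pow(Rational(-58, 5), 2) = Rational(3364, 25)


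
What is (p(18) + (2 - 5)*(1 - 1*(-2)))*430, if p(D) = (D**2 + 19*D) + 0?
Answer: 282510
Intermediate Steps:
p(D) = D**2 + 19*D
(p(18) + (2 - 5)*(1 - 1*(-2)))*430 = (18*(19 + 18) + (2 - 5)*(1 - 1*(-2)))*430 = (18*37 - 3*(1 + 2))*430 = (666 - 3*3)*430 = (666 - 9)*430 = 657*430 = 282510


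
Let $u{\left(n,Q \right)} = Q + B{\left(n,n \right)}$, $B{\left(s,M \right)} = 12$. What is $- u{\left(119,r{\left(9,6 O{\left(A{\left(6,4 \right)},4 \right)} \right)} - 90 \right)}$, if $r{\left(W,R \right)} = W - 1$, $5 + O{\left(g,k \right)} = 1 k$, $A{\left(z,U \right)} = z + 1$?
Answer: $70$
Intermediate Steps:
$A{\left(z,U \right)} = 1 + z$
$O{\left(g,k \right)} = -5 + k$ ($O{\left(g,k \right)} = -5 + 1 k = -5 + k$)
$r{\left(W,R \right)} = -1 + W$ ($r{\left(W,R \right)} = W - 1 = -1 + W$)
$u{\left(n,Q \right)} = 12 + Q$ ($u{\left(n,Q \right)} = Q + 12 = 12 + Q$)
$- u{\left(119,r{\left(9,6 O{\left(A{\left(6,4 \right)},4 \right)} \right)} - 90 \right)} = - (12 + \left(\left(-1 + 9\right) - 90\right)) = - (12 + \left(8 - 90\right)) = - (12 - 82) = \left(-1\right) \left(-70\right) = 70$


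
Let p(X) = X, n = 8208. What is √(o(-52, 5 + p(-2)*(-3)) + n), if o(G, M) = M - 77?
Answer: √8142 ≈ 90.233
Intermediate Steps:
o(G, M) = -77 + M
√(o(-52, 5 + p(-2)*(-3)) + n) = √((-77 + (5 - 2*(-3))) + 8208) = √((-77 + (5 + 6)) + 8208) = √((-77 + 11) + 8208) = √(-66 + 8208) = √8142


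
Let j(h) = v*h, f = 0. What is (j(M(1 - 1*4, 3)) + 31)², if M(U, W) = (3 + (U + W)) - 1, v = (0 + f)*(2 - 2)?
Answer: 961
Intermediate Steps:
v = 0 (v = (0 + 0)*(2 - 2) = 0*0 = 0)
M(U, W) = 2 + U + W (M(U, W) = (3 + U + W) - 1 = 2 + U + W)
j(h) = 0 (j(h) = 0*h = 0)
(j(M(1 - 1*4, 3)) + 31)² = (0 + 31)² = 31² = 961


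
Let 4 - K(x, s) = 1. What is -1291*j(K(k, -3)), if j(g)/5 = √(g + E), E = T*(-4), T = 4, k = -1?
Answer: -6455*I*√13 ≈ -23274.0*I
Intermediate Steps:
E = -16 (E = 4*(-4) = -16)
K(x, s) = 3 (K(x, s) = 4 - 1*1 = 4 - 1 = 3)
j(g) = 5*√(-16 + g) (j(g) = 5*√(g - 16) = 5*√(-16 + g))
-1291*j(K(k, -3)) = -6455*√(-16 + 3) = -6455*√(-13) = -6455*I*√13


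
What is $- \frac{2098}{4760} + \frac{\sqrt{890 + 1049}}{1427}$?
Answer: $- \frac{1049}{2380} + \frac{\sqrt{1939}}{1427} \approx -0.4099$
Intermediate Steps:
$- \frac{2098}{4760} + \frac{\sqrt{890 + 1049}}{1427} = \left(-2098\right) \frac{1}{4760} + \sqrt{1939} \cdot \frac{1}{1427} = - \frac{1049}{2380} + \frac{\sqrt{1939}}{1427}$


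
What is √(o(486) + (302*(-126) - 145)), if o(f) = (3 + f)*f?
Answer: √199457 ≈ 446.61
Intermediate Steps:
o(f) = f*(3 + f)
√(o(486) + (302*(-126) - 145)) = √(486*(3 + 486) + (302*(-126) - 145)) = √(486*489 + (-38052 - 145)) = √(237654 - 38197) = √199457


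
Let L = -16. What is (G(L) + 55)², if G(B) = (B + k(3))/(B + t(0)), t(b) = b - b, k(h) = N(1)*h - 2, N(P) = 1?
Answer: 801025/256 ≈ 3129.0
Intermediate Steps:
k(h) = -2 + h (k(h) = 1*h - 2 = h - 2 = -2 + h)
t(b) = 0
G(B) = (1 + B)/B (G(B) = (B + (-2 + 3))/(B + 0) = (B + 1)/B = (1 + B)/B)
(G(L) + 55)² = ((1 - 16)/(-16) + 55)² = (-1/16*(-15) + 55)² = (15/16 + 55)² = (895/16)² = 801025/256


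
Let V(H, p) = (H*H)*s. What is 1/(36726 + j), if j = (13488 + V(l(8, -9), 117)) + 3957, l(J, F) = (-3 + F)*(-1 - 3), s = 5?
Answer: 1/65691 ≈ 1.5223e-5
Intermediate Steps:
l(J, F) = 12 - 4*F (l(J, F) = (-3 + F)*(-4) = 12 - 4*F)
V(H, p) = 5*H² (V(H, p) = (H*H)*5 = H²*5 = 5*H²)
j = 28965 (j = (13488 + 5*(12 - 4*(-9))²) + 3957 = (13488 + 5*(12 + 36)²) + 3957 = (13488 + 5*48²) + 3957 = (13488 + 5*2304) + 3957 = (13488 + 11520) + 3957 = 25008 + 3957 = 28965)
1/(36726 + j) = 1/(36726 + 28965) = 1/65691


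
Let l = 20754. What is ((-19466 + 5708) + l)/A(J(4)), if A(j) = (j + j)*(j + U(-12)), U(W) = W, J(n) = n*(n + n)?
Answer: 1749/320 ≈ 5.4656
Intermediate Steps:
J(n) = 2*n² (J(n) = n*(2*n) = 2*n²)
A(j) = 2*j*(-12 + j) (A(j) = (j + j)*(j - 12) = (2*j)*(-12 + j) = 2*j*(-12 + j))
((-19466 + 5708) + l)/A(J(4)) = ((-19466 + 5708) + 20754)/((2*(2*4²)*(-12 + 2*4²))) = (-13758 + 20754)/((2*(2*16)*(-12 + 2*16))) = 6996/((2*32*(-12 + 32))) = 6996/((2*32*20)) = 6996/1280 = 6996*(1/1280) = 1749/320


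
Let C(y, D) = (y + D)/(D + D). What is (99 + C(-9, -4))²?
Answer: 648025/64 ≈ 10125.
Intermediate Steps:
C(y, D) = (D + y)/(2*D) (C(y, D) = (D + y)/((2*D)) = (D + y)*(1/(2*D)) = (D + y)/(2*D))
(99 + C(-9, -4))² = (99 + (½)*(-4 - 9)/(-4))² = (99 + (½)*(-¼)*(-13))² = (99 + 13/8)² = (805/8)² = 648025/64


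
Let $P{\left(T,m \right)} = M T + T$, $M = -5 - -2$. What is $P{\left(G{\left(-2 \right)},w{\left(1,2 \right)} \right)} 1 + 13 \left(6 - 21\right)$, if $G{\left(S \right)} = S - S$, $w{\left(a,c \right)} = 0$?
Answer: $-195$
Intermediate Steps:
$G{\left(S \right)} = 0$
$M = -3$ ($M = -5 + 2 = -3$)
$P{\left(T,m \right)} = - 2 T$ ($P{\left(T,m \right)} = - 3 T + T = - 2 T$)
$P{\left(G{\left(-2 \right)},w{\left(1,2 \right)} \right)} 1 + 13 \left(6 - 21\right) = \left(-2\right) 0 \cdot 1 + 13 \left(6 - 21\right) = 0 \cdot 1 + 13 \left(6 - 21\right) = 0 + 13 \left(-15\right) = 0 - 195 = -195$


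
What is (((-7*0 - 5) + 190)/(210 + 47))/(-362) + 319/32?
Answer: 14835963/1488544 ≈ 9.9668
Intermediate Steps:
(((-7*0 - 5) + 190)/(210 + 47))/(-362) + 319/32 = (((0 - 5) + 190)/257)*(-1/362) + 319*(1/32) = ((-5 + 190)*(1/257))*(-1/362) + 319/32 = (185*(1/257))*(-1/362) + 319/32 = (185/257)*(-1/362) + 319/32 = -185/93034 + 319/32 = 14835963/1488544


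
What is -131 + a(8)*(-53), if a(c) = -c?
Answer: 293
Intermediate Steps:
-131 + a(8)*(-53) = -131 - 1*8*(-53) = -131 - 8*(-53) = -131 + 424 = 293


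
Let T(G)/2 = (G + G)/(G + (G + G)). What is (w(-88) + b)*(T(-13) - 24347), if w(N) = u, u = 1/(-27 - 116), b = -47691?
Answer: 498098755118/429 ≈ 1.1611e+9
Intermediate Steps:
T(G) = 4/3 (T(G) = 2*((G + G)/(G + (G + G))) = 2*((2*G)/(G + 2*G)) = 2*((2*G)/((3*G))) = 2*((2*G)*(1/(3*G))) = 2*(⅔) = 4/3)
u = -1/143 (u = 1/(-143) = -1/143 ≈ -0.0069930)
w(N) = -1/143
(w(-88) + b)*(T(-13) - 24347) = (-1/143 - 47691)*(4/3 - 24347) = -6819814/143*(-73037/3) = 498098755118/429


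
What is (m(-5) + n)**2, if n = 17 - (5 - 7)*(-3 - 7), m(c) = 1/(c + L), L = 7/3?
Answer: 729/64 ≈ 11.391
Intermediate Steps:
L = 7/3 (L = 7*(1/3) = 7/3 ≈ 2.3333)
m(c) = 1/(7/3 + c) (m(c) = 1/(c + 7/3) = 1/(7/3 + c))
n = -3 (n = 17 - (-2)*(-10) = 17 - 1*20 = 17 - 20 = -3)
(m(-5) + n)**2 = (3/(7 + 3*(-5)) - 3)**2 = (3/(7 - 15) - 3)**2 = (3/(-8) - 3)**2 = (3*(-1/8) - 3)**2 = (-3/8 - 3)**2 = (-27/8)**2 = 729/64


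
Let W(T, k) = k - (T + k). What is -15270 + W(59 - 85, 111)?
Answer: -15244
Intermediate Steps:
W(T, k) = -T (W(T, k) = k + (-T - k) = -T)
-15270 + W(59 - 85, 111) = -15270 - (59 - 85) = -15270 - 1*(-26) = -15270 + 26 = -15244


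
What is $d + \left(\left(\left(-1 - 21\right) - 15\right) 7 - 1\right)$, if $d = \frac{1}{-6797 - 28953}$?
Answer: $- \frac{9295001}{35750} \approx -260.0$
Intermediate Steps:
$d = - \frac{1}{35750}$ ($d = \frac{1}{-35750} = - \frac{1}{35750} \approx -2.7972 \cdot 10^{-5}$)
$d + \left(\left(\left(-1 - 21\right) - 15\right) 7 - 1\right) = - \frac{1}{35750} + \left(\left(\left(-1 - 21\right) - 15\right) 7 - 1\right) = - \frac{1}{35750} + \left(\left(-22 - 15\right) 7 - 1\right) = - \frac{1}{35750} - 260 = - \frac{9295001}{35750}$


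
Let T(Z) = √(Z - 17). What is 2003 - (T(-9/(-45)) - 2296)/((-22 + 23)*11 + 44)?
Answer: 112461/55 - 2*I*√105/275 ≈ 2044.7 - 0.074523*I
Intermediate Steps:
T(Z) = √(-17 + Z)
2003 - (T(-9/(-45)) - 2296)/((-22 + 23)*11 + 44) = 2003 - (√(-17 - 9/(-45)) - 2296)/((-22 + 23)*11 + 44) = 2003 - (√(-17 - 9*(-1/45)) - 2296)/(1*11 + 44) = 2003 - (√(-17 + ⅕) - 2296)/(11 + 44) = 2003 - (√(-84/5) - 2296)/55 = 2003 - (2*I*√105/5 - 2296)/55 = 2003 - (-2296 + 2*I*√105/5)/55 = 2003 - (-2296/55 + 2*I*√105/275) = 2003 + (2296/55 - 2*I*√105/275) = 112461/55 - 2*I*√105/275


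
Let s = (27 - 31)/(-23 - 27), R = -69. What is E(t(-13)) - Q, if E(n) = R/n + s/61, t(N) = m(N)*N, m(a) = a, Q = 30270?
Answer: -7801440637/257725 ≈ -30270.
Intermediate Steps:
s = 2/25 (s = -4/(-50) = -4*(-1/50) = 2/25 ≈ 0.080000)
t(N) = N² (t(N) = N*N = N²)
E(n) = 2/1525 - 69/n (E(n) = -69/n + (2/25)/61 = -69/n + (2/25)*(1/61) = -69/n + 2/1525 = 2/1525 - 69/n)
E(t(-13)) - Q = (2/1525 - 69/((-13)²)) - 1*30270 = (2/1525 - 69/169) - 30270 = -104887/257725 - 30270 = -7801440637/257725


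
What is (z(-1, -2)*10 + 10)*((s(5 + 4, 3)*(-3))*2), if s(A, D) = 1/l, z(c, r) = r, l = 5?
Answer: 12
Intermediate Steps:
s(A, D) = 1/5
(z(-1, -2)*10 + 10)*((s(5 + 4, 3)*(-3))*2) = (-2*10 + 10)*(((1/5)*(-3))*2) = (-20 + 10)*(-3/5*2) = -10*(-6/5) = 12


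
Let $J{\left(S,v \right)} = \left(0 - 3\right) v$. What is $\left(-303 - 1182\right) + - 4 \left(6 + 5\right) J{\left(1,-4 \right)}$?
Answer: $-2013$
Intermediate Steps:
$J{\left(S,v \right)} = - 3 v$
$\left(-303 - 1182\right) + - 4 \left(6 + 5\right) J{\left(1,-4 \right)} = \left(-303 - 1182\right) + - 4 \left(6 + 5\right) \left(\left(-3\right) \left(-4\right)\right) = -1485 + \left(-4\right) 11 \cdot 12 = -1485 - 528 = -2013$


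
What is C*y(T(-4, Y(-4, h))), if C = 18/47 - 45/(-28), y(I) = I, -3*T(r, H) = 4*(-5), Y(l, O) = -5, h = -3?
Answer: 4365/329 ≈ 13.267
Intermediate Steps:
T(r, H) = 20/3 (T(r, H) = -4*(-5)/3 = -⅓*(-20) = 20/3)
C = 2619/1316 (C = 18*(1/47) - 45*(-1/28) = 18/47 + 45/28 = 2619/1316 ≈ 1.9901)
C*y(T(-4, Y(-4, h))) = (2619/1316)*(20/3) = 4365/329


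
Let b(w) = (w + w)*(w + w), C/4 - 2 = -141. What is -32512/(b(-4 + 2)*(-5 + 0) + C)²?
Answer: -2032/25281 ≈ -0.080377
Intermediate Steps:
C = -556 (C = 8 + 4*(-141) = 8 - 564 = -556)
b(w) = 4*w² (b(w) = (2*w)*(2*w) = 4*w²)
-32512/(b(-4 + 2)*(-5 + 0) + C)² = -32512/((4*(-4 + 2)²)*(-5 + 0) - 556)² = -32512/((4*(-2)²)*(-5) - 556)² = -32512/((4*4)*(-5) - 556)² = -32512/(16*(-5) - 556)² = -32512/(-80 - 556)² = -32512/((-636)²) = -32512/404496 = -32512*1/404496 = -2032/25281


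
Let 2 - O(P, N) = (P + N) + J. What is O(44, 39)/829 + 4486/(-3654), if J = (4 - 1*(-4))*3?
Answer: -2051282/1514583 ≈ -1.3544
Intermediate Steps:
J = 24 (J = (4 + 4)*3 = 8*3 = 24)
O(P, N) = -22 - N - P (O(P, N) = 2 - ((P + N) + 24) = 2 - ((N + P) + 24) = 2 - (24 + N + P) = 2 + (-24 - N - P) = -22 - N - P)
O(44, 39)/829 + 4486/(-3654) = (-22 - 1*39 - 1*44)/829 + 4486/(-3654) = (-22 - 39 - 44)*(1/829) + 4486*(-1/3654) = -105*1/829 - 2243/1827 = -105/829 - 2243/1827 = -2051282/1514583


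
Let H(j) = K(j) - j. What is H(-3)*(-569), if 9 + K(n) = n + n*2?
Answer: 8535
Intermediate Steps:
K(n) = -9 + 3*n (K(n) = -9 + (n + n*2) = -9 + (n + 2*n) = -9 + 3*n)
H(j) = -9 + 2*j (H(j) = (-9 + 3*j) - j = -9 + 2*j)
H(-3)*(-569) = (-9 + 2*(-3))*(-569) = (-9 - 6)*(-569) = -15*(-569) = 8535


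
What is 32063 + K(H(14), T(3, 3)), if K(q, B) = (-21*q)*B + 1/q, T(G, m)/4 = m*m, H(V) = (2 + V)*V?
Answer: -30750943/224 ≈ -1.3728e+5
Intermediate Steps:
H(V) = V*(2 + V)
T(G, m) = 4*m² (T(G, m) = 4*(m*m) = 4*m²)
K(q, B) = 1/q - 21*B*q (K(q, B) = -21*B*q + 1/q = 1/q - 21*B*q)
32063 + K(H(14), T(3, 3)) = 32063 + (1/(14*(2 + 14)) - 21*4*3²*14*(2 + 14)) = 32063 + (1/(14*16) - 21*4*9*14*16) = 32063 + (1/224 - 21*36*224) = 32063 + (1/224 - 169344) = 32063 - 37933055/224 = -30750943/224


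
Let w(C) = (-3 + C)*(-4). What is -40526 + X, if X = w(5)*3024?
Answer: -64718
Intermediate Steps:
w(C) = 12 - 4*C
X = -24192 (X = (12 - 4*5)*3024 = (12 - 20)*3024 = -8*3024 = -24192)
-40526 + X = -40526 - 24192 = -64718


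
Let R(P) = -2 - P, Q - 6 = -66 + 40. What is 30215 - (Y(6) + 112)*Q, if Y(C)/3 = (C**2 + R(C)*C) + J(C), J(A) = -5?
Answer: 31435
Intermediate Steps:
Q = -20 (Q = 6 + (-66 + 40) = 6 - 26 = -20)
Y(C) = -15 + 3*C**2 + 3*C*(-2 - C) (Y(C) = 3*((C**2 + (-2 - C)*C) - 5) = 3*((C**2 + C*(-2 - C)) - 5) = 3*(-5 + C**2 + C*(-2 - C)) = -15 + 3*C**2 + 3*C*(-2 - C))
30215 - (Y(6) + 112)*Q = 30215 - ((-15 - 6*6) + 112)*(-20) = 30215 - ((-15 - 36) + 112)*(-20) = 30215 - (-51 + 112)*(-20) = 30215 - 61*(-20) = 30215 - 1*(-1220) = 30215 + 1220 = 31435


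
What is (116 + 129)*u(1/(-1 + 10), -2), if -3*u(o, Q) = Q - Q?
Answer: 0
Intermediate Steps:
u(o, Q) = 0 (u(o, Q) = -(Q - Q)/3 = -1/3*0 = 0)
(116 + 129)*u(1/(-1 + 10), -2) = (116 + 129)*0 = 245*0 = 0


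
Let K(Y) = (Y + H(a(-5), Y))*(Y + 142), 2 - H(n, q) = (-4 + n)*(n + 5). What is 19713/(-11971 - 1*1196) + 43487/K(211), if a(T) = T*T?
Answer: -128680246/71785021 ≈ -1.7926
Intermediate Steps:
a(T) = T**2
H(n, q) = 2 - (-4 + n)*(5 + n) (H(n, q) = 2 - (-4 + n)*(n + 5) = 2 - (-4 + n)*(5 + n))
K(Y) = (-628 + Y)*(142 + Y) (K(Y) = (Y + (22 - 1*(-5)**2 - ((-5)**2)**2))*(Y + 142) = (Y + (22 - 1*25 - 1*25**2))*(142 + Y) = (Y + (22 - 25 - 1*625))*(142 + Y) = (Y + (22 - 25 - 625))*(142 + Y) = (Y - 628)*(142 + Y) = (-628 + Y)*(142 + Y))
19713/(-11971 - 1*1196) + 43487/K(211) = 19713/(-11971 - 1*1196) + 43487/(-89176 + 211**2 - 486*211) = 19713/(-11971 - 1196) + 43487/(-89176 + 44521 - 102546) = 19713/(-13167) + 43487/(-147201) = 19713*(-1/13167) + 43487*(-1/147201) = -6571/4389 - 43487/147201 = -128680246/71785021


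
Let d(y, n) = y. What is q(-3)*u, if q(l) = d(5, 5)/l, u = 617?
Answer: -3085/3 ≈ -1028.3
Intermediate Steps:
q(l) = 5/l
q(-3)*u = (5/(-3))*617 = (5*(-1/3))*617 = -5/3*617 = -3085/3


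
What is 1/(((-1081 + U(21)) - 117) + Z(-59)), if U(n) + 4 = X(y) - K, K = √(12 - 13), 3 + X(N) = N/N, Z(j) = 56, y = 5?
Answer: -1148/1317905 + I/1317905 ≈ -0.00087108 + 7.5878e-7*I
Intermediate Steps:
X(N) = -2 (X(N) = -3 + N/N = -3 + 1 = -2)
K = I (K = √(-1) = I ≈ 1.0*I)
U(n) = -6 - I (U(n) = -4 + (-2 - I) = -6 - I)
1/(((-1081 + U(21)) - 117) + Z(-59)) = 1/(((-1081 + (-6 - I)) - 117) + 56) = 1/(((-1087 - I) - 117) + 56) = 1/((-1204 - I) + 56) = 1/(-1148 - I) = (-1148 + I)/1317905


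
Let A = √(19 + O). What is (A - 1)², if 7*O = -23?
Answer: (7 - √770)²/49 ≈ 8.7860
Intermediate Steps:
O = -23/7 (O = (⅐)*(-23) = -23/7 ≈ -3.2857)
A = √770/7 (A = √(19 - 23/7) = √(110/7) = √770/7 ≈ 3.9641)
(A - 1)² = (√770/7 - 1)² = (-1 + √770/7)²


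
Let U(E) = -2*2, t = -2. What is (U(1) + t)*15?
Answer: -90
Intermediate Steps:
U(E) = -4
(U(1) + t)*15 = (-4 - 2)*15 = -6*15 = -90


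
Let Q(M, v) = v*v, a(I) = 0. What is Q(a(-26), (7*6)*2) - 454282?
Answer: -447226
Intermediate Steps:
Q(M, v) = v²
Q(a(-26), (7*6)*2) - 454282 = ((7*6)*2)² - 454282 = (42*2)² - 454282 = 84² - 454282 = 7056 - 454282 = -447226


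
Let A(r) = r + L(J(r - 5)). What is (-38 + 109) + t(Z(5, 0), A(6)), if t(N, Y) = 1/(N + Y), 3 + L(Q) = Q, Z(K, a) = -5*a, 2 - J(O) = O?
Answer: 285/4 ≈ 71.250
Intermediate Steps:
J(O) = 2 - O
L(Q) = -3 + Q
A(r) = 4 (A(r) = r + (-3 + (2 - (r - 5))) = r + (-3 + (2 - (-5 + r))) = r + (-3 + (2 + (5 - r))) = r + (-3 + (7 - r)) = r + (4 - r) = 4)
(-38 + 109) + t(Z(5, 0), A(6)) = (-38 + 109) + 1/(-5*0 + 4) = 71 + 1/(0 + 4) = 71 + 1/4 = 285/4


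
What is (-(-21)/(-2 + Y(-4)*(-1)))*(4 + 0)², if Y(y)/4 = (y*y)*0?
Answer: -168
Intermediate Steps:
Y(y) = 0 (Y(y) = 4*((y*y)*0) = 4*(y²*0) = 4*0 = 0)
(-(-21)/(-2 + Y(-4)*(-1)))*(4 + 0)² = (-(-21)/(-2 + 0*(-1)))*(4 + 0)² = -(-21)/(-2 + 0)*4² = -(-21)/(-2)*16 = -(-21)*(-1)/2*16 = -3*7/2*16 = -21/2*16 = -168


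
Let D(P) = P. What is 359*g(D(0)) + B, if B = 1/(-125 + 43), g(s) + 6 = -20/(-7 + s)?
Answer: -647643/574 ≈ -1128.3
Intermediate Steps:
g(s) = -6 - 20/(-7 + s)
B = -1/82 (B = 1/(-82) = -1/82 ≈ -0.012195)
359*g(D(0)) + B = 359*(2*(11 - 3*0)/(-7 + 0)) - 1/82 = 359*(2*(11 + 0)/(-7)) - 1/82 = 359*(2*(-1/7)*11) - 1/82 = 359*(-22/7) - 1/82 = -7898/7 - 1/82 = -647643/574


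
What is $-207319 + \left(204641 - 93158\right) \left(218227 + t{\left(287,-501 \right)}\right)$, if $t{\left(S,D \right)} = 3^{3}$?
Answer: $24331403363$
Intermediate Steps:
$t{\left(S,D \right)} = 27$
$-207319 + \left(204641 - 93158\right) \left(218227 + t{\left(287,-501 \right)}\right) = -207319 + \left(204641 - 93158\right) \left(218227 + 27\right) = -207319 + 111483 \cdot 218254 = -207319 + 24331610682 = 24331403363$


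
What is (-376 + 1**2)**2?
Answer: 140625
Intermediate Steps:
(-376 + 1**2)**2 = (-376 + 1)**2 = (-375)**2 = 140625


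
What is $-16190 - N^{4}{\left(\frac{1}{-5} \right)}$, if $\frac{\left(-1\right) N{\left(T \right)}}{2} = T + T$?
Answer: $- \frac{10119006}{625} \approx -16190.0$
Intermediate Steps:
$N{\left(T \right)} = - 4 T$ ($N{\left(T \right)} = - 2 \left(T + T\right) = - 2 \cdot 2 T = - 4 T$)
$-16190 - N^{4}{\left(\frac{1}{-5} \right)} = -16190 - \left(- \frac{4}{-5}\right)^{4} = -16190 - \left(\left(-4\right) \left(- \frac{1}{5}\right)\right)^{4} = -16190 - \left(\frac{4}{5}\right)^{4} = -16190 - \frac{256}{625} = - \frac{10119006}{625}$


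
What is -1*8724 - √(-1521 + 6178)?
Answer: -8724 - √4657 ≈ -8792.3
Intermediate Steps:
-1*8724 - √(-1521 + 6178) = -8724 - √4657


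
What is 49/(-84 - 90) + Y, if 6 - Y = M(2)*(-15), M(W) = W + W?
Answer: 11435/174 ≈ 65.718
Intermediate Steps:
M(W) = 2*W
Y = 66 (Y = 6 - 2*2*(-15) = 6 - 4*(-15) = 6 - 1*(-60) = 6 + 60 = 66)
49/(-84 - 90) + Y = 49/(-84 - 90) + 66 = 49/(-174) + 66 = -1/174*49 + 66 = -49/174 + 66 = 11435/174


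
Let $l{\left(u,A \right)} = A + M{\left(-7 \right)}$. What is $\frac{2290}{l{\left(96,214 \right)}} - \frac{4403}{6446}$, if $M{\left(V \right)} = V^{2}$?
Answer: $\frac{13603351}{1695298} \approx 8.0242$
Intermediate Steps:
$l{\left(u,A \right)} = 49 + A$ ($l{\left(u,A \right)} = A + \left(-7\right)^{2} = A + 49 = 49 + A$)
$\frac{2290}{l{\left(96,214 \right)}} - \frac{4403}{6446} = \frac{2290}{49 + 214} - \frac{4403}{6446} = \frac{2290}{263} - \frac{4403}{6446} = \frac{13603351}{1695298}$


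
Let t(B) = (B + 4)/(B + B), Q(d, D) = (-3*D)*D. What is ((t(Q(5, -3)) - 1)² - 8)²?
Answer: 500282689/8503056 ≈ 58.836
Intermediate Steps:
Q(d, D) = -3*D²
t(B) = (4 + B)/(2*B) (t(B) = (4 + B)/((2*B)) = (4 + B)*(1/(2*B)) = (4 + B)/(2*B))
((t(Q(5, -3)) - 1)² - 8)² = (((4 - 3*(-3)²)/(2*((-3*(-3)²))) - 1)² - 8)² = (((4 - 3*9)/(2*((-3*9))) - 1)² - 8)² = (((½)*(4 - 27)/(-27) - 1)² - 8)² = (((½)*(-1/27)*(-23) - 1)² - 8)² = ((23/54 - 1)² - 8)² = ((-31/54)² - 8)² = (961/2916 - 8)² = (-22367/2916)² = 500282689/8503056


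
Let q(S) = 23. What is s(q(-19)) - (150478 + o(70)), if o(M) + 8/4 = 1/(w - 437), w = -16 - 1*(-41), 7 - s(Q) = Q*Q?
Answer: -62211175/412 ≈ -1.5100e+5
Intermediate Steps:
s(Q) = 7 - Q² (s(Q) = 7 - Q*Q = 7 - Q²)
w = 25 (w = -16 + 41 = 25)
o(M) = -825/412 (o(M) = -2 + 1/(25 - 437) = -2 + 1/(-412) = -2 - 1/412 = -825/412)
s(q(-19)) - (150478 + o(70)) = (7 - 1*23²) - (150478 - 825/412) = (7 - 1*529) - 1*61996111/412 = (7 - 529) - 61996111/412 = -522 - 61996111/412 = -62211175/412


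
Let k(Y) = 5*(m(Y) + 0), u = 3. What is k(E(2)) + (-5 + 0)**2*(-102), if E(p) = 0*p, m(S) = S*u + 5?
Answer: -2525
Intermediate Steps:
m(S) = 5 + 3*S (m(S) = S*3 + 5 = 3*S + 5 = 5 + 3*S)
E(p) = 0
k(Y) = 25 + 15*Y (k(Y) = 5*((5 + 3*Y) + 0) = 5*(5 + 3*Y) = 25 + 15*Y)
k(E(2)) + (-5 + 0)**2*(-102) = (25 + 15*0) + (-5 + 0)**2*(-102) = (25 + 0) + (-5)**2*(-102) = 25 + 25*(-102) = 25 - 2550 = -2525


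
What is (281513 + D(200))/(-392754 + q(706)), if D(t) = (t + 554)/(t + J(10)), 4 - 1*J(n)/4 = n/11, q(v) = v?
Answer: -328811331/457912064 ≈ -0.71807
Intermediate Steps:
J(n) = 16 - 4*n/11
D(t) = (554 + t)/(136/11 + t) (D(t) = (t + 554)/(t + (16 - 4/11*10)) = (554 + t)/(t + (16 - 40/11)) = (554 + t)/(t + 136/11) = (554 + t)/(136/11 + t))
(281513 + D(200))/(-392754 + q(706)) = (281513 + 11*(554 + 200)/(136 + 11*200))/(-392754 + 706) = (281513 + 11*754/(136 + 2200))/(-392048) = (281513 + 11*754/2336)*(-1/392048) = (281513 + 11*(1/2336)*754)*(-1/392048) = (281513 + 4147/1168)*(-1/392048) = (328811331/1168)*(-1/392048) = -328811331/457912064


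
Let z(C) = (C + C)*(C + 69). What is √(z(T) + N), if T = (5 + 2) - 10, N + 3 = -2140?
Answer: I*√2539 ≈ 50.388*I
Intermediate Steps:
N = -2143 (N = -3 - 2140 = -2143)
T = -3 (T = 7 - 10 = -3)
z(C) = 2*C*(69 + C) (z(C) = (2*C)*(69 + C) = 2*C*(69 + C))
√(z(T) + N) = √(2*(-3)*(69 - 3) - 2143) = √(2*(-3)*66 - 2143) = √(-396 - 2143) = √(-2539) = I*√2539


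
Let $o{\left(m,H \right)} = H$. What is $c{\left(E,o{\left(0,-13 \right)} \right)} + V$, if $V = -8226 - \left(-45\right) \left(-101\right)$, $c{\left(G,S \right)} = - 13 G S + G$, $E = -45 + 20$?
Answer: $-17021$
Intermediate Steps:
$E = -25$
$c{\left(G,S \right)} = G - 13 G S$ ($c{\left(G,S \right)} = - 13 G S + G = G - 13 G S$)
$V = -12771$ ($V = -8226 - 4545 = -12771$)
$c{\left(E,o{\left(0,-13 \right)} \right)} + V = - 25 \left(1 - -169\right) - 12771 = - 25 \left(1 + 169\right) - 12771 = \left(-25\right) 170 - 12771 = -4250 - 12771 = -17021$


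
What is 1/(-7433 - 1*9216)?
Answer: -1/16649 ≈ -6.0064e-5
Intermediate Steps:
1/(-7433 - 1*9216) = 1/(-7433 - 9216) = 1/(-16649) = -1/16649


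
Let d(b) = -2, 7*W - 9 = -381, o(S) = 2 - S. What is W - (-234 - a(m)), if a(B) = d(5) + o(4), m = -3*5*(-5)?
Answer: 1238/7 ≈ 176.86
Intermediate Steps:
W = -372/7 (W = 9/7 + (1/7)*(-381) = 9/7 - 381/7 = -372/7 ≈ -53.143)
m = 75 (m = -15*(-5) = 75)
a(B) = -4 (a(B) = -2 + (2 - 1*4) = -2 + (2 - 4) = -2 - 2 = -4)
W - (-234 - a(m)) = -372/7 - (-234 - 1*(-4)) = -372/7 - (-234 + 4) = -372/7 - 1*(-230) = -372/7 + 230 = 1238/7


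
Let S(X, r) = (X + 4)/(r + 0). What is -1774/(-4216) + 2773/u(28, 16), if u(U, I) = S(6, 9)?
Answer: 26309113/10540 ≈ 2496.1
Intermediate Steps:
S(X, r) = (4 + X)/r
u(U, I) = 10/9 (u(U, I) = (4 + 6)/9 = (⅑)*10 = 10/9)
-1774/(-4216) + 2773/u(28, 16) = -1774/(-4216) + 2773/(10/9) = -1774*(-1/4216) + 2773*(9/10) = 887/2108 + 24957/10 = 26309113/10540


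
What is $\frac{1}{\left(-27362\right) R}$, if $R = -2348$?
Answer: $\frac{1}{64245976} \approx 1.5565 \cdot 10^{-8}$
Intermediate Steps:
$\frac{1}{\left(-27362\right) R} = \frac{1}{\left(-27362\right) \left(-2348\right)} = \left(- \frac{1}{27362}\right) \left(- \frac{1}{2348}\right) = \frac{1}{64245976}$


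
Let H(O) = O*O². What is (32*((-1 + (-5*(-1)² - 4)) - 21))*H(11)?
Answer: -1320352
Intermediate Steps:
H(O) = O³
(32*((-1 + (-5*(-1)² - 4)) - 21))*H(11) = (32*((-1 + (-5*(-1)² - 4)) - 21))*11³ = (32*((-1 + (-5*1 - 4)) - 21))*1331 = (32*((-1 + (-5 - 4)) - 21))*1331 = (32*((-1 - 9) - 21))*1331 = (32*(-10 - 21))*1331 = (32*(-31))*1331 = -992*1331 = -1320352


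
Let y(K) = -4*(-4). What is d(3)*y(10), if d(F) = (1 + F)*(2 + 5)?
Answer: 448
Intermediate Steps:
d(F) = 7 + 7*F (d(F) = (1 + F)*7 = 7 + 7*F)
y(K) = 16
d(3)*y(10) = (7 + 7*3)*16 = (7 + 21)*16 = 28*16 = 448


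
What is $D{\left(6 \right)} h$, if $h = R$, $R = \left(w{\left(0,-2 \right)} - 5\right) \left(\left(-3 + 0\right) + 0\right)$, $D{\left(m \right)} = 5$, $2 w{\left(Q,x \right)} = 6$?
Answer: $30$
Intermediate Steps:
$w{\left(Q,x \right)} = 3$ ($w{\left(Q,x \right)} = \frac{1}{2} \cdot 6 = 3$)
$R = 6$ ($R = \left(3 - 5\right) \left(\left(-3 + 0\right) + 0\right) = - 2 \left(-3 + 0\right) = \left(-2\right) \left(-3\right) = 6$)
$h = 6$
$D{\left(6 \right)} h = 5 \cdot 6 = 30$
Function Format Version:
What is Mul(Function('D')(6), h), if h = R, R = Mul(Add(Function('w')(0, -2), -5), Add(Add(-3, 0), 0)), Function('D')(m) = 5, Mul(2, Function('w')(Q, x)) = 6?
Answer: 30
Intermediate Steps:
Function('w')(Q, x) = 3 (Function('w')(Q, x) = Mul(Rational(1, 2), 6) = 3)
R = 6 (R = Mul(Add(3, -5), Add(Add(-3, 0), 0)) = Mul(-2, Add(-3, 0)) = Mul(-2, -3) = 6)
h = 6
Mul(Function('D')(6), h) = Mul(5, 6) = 30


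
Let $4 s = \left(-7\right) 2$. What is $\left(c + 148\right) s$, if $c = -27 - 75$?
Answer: $-161$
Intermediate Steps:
$c = -102$ ($c = -27 - 75 = -102$)
$s = - \frac{7}{2}$ ($s = \frac{\left(-7\right) 2}{4} = \frac{1}{4} \left(-14\right) = - \frac{7}{2} \approx -3.5$)
$\left(c + 148\right) s = \left(-102 + 148\right) \left(- \frac{7}{2}\right) = 46 \left(- \frac{7}{2}\right) = -161$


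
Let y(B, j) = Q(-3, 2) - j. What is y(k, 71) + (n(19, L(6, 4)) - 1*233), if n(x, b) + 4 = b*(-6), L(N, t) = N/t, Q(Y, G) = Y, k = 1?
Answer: -320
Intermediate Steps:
n(x, b) = -4 - 6*b (n(x, b) = -4 + b*(-6) = -4 - 6*b)
y(B, j) = -3 - j
y(k, 71) + (n(19, L(6, 4)) - 1*233) = (-3 - 1*71) + ((-4 - 36/4) - 1*233) = (-3 - 71) + ((-4 - 36/4) - 233) = -74 + ((-4 - 6*3/2) - 233) = -74 + ((-4 - 9) - 233) = -74 + (-13 - 233) = -74 - 246 = -320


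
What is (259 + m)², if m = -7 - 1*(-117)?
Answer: 136161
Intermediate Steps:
m = 110 (m = -7 + 117 = 110)
(259 + m)² = (259 + 110)² = 369² = 136161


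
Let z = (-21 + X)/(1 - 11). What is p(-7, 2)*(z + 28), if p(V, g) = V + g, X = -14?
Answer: -315/2 ≈ -157.50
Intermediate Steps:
z = 7/2 (z = (-21 - 14)/(1 - 11) = -35/(-10) = -35*(-⅒) = 7/2 ≈ 3.5000)
p(-7, 2)*(z + 28) = (-7 + 2)*(7/2 + 28) = -5*63/2 = -315/2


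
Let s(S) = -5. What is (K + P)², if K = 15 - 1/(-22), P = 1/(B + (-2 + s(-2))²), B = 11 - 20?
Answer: 43970161/193600 ≈ 227.12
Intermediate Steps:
B = -9
P = 1/40 (P = 1/(-9 + (-2 - 5)²) = 1/(-9 + (-7)²) = 1/(-9 + 49) = 1/40 ≈ 0.025000)
K = 331/22 (K = 15 - 1*(-1/22) = 15 + 1/22 = 331/22 ≈ 15.045)
(K + P)² = (331/22 + 1/40)² = (6631/440)² = 43970161/193600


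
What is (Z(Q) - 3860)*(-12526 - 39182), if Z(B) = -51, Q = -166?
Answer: 202229988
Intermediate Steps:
(Z(Q) - 3860)*(-12526 - 39182) = (-51 - 3860)*(-12526 - 39182) = -3911*(-51708) = 202229988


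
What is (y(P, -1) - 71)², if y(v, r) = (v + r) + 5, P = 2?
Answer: 4225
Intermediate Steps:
y(v, r) = 5 + r + v (y(v, r) = (r + v) + 5 = 5 + r + v)
(y(P, -1) - 71)² = ((5 - 1 + 2) - 71)² = (6 - 71)² = (-65)² = 4225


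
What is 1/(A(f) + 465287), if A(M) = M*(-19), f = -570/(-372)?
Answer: 62/28845989 ≈ 2.1493e-6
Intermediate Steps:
f = 95/62 (f = -570*(-1/372) = 95/62 ≈ 1.5323)
A(M) = -19*M
1/(A(f) + 465287) = 1/(-19*95/62 + 465287) = 1/(-1805/62 + 465287) = 1/(28845989/62) = 62/28845989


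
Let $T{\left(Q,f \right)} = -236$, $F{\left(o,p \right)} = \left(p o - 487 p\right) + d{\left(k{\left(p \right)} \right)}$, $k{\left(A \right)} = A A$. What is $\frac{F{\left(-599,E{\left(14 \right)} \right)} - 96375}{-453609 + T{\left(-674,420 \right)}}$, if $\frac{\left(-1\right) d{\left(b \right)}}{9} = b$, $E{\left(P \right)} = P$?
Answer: $\frac{113343}{453845} \approx 0.24974$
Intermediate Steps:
$k{\left(A \right)} = A^{2}$
$d{\left(b \right)} = - 9 b$
$F{\left(o,p \right)} = - 487 p - 9 p^{2} + o p$ ($F{\left(o,p \right)} = \left(p o - 487 p\right) - 9 p^{2} = \left(o p - 487 p\right) - 9 p^{2} = \left(- 487 p + o p\right) - 9 p^{2} = - 487 p - 9 p^{2} + o p$)
$\frac{F{\left(-599,E{\left(14 \right)} \right)} - 96375}{-453609 + T{\left(-674,420 \right)}} = \frac{14 \left(-487 - 599 - 126\right) - 96375}{-453609 - 236} = \frac{14 \left(-487 - 599 - 126\right) - 96375}{-453845} = \left(14 \left(-1212\right) - 96375\right) \left(- \frac{1}{453845}\right) = \left(-16968 - 96375\right) \left(- \frac{1}{453845}\right) = \left(-113343\right) \left(- \frac{1}{453845}\right) = \frac{113343}{453845}$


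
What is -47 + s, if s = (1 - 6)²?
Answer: -22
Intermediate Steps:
s = 25 (s = (-5)² = 25)
-47 + s = -47 + 25 = -22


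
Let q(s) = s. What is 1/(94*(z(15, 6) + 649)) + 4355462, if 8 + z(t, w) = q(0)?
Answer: 262434007349/60254 ≈ 4.3555e+6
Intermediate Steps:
z(t, w) = -8 (z(t, w) = -8 + 0 = -8)
1/(94*(z(15, 6) + 649)) + 4355462 = 1/(94*(-8 + 649)) + 4355462 = 1/(94*641) + 4355462 = 1/60254 + 4355462 = 262434007349/60254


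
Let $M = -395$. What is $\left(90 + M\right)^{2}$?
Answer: $93025$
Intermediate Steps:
$\left(90 + M\right)^{2} = \left(90 - 395\right)^{2} = \left(-305\right)^{2} = 93025$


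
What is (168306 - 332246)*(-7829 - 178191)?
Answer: 30496118800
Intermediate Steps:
(168306 - 332246)*(-7829 - 178191) = -163940*(-186020) = 30496118800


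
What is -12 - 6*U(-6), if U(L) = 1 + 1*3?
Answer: -36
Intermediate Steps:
U(L) = 4 (U(L) = 1 + 3 = 4)
-12 - 6*U(-6) = -12 - 6*4 = -12 - 24 = -36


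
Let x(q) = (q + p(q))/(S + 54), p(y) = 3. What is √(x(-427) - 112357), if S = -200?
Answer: I*√598734977/73 ≈ 335.19*I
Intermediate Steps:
x(q) = -3/146 - q/146 (x(q) = (q + 3)/(-200 + 54) = (3 + q)/(-146) = (3 + q)*(-1/146) = -3/146 - q/146)
√(x(-427) - 112357) = √((-3/146 - 1/146*(-427)) - 112357) = √((-3/146 + 427/146) - 112357) = √(212/73 - 112357) = √(-8201849/73) = I*√598734977/73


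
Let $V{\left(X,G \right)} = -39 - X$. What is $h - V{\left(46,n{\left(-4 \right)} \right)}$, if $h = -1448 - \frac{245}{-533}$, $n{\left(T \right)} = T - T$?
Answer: $- \frac{726234}{533} \approx -1362.5$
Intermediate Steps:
$n{\left(T \right)} = 0$
$h = - \frac{771539}{533}$ ($h = -1448 - - \frac{245}{533} = -1448 + \frac{245}{533} = - \frac{771539}{533} \approx -1447.5$)
$h - V{\left(46,n{\left(-4 \right)} \right)} = - \frac{771539}{533} - \left(-39 - 46\right) = - \frac{771539}{533} - -85 = - \frac{771539}{533} + 85 = - \frac{726234}{533}$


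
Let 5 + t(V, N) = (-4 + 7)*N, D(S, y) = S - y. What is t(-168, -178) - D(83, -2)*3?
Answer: -794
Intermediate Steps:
t(V, N) = -5 + 3*N (t(V, N) = -5 + (-4 + 7)*N = -5 + 3*N)
t(-168, -178) - D(83, -2)*3 = (-5 + 3*(-178)) - (83 - 1*(-2))*3 = (-5 - 534) - (83 + 2)*3 = -539 - 85*3 = -539 - 1*255 = -539 - 255 = -794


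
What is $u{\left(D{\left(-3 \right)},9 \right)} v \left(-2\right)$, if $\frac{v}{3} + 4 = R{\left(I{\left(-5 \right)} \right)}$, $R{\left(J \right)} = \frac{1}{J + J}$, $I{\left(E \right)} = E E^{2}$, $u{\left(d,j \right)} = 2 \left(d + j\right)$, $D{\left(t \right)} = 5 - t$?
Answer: $\frac{102102}{125} \approx 816.82$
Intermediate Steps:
$u{\left(d,j \right)} = 2 d + 2 j$
$I{\left(E \right)} = E^{3}$
$R{\left(J \right)} = \frac{1}{2 J}$
$v = - \frac{3003}{250}$ ($v = -12 + 3 \frac{1}{2 \left(-5\right)^{3}} = -12 + 3 \frac{1}{2 \left(-125\right)} = -12 + 3 \cdot \frac{1}{2} \left(- \frac{1}{125}\right) = -12 + 3 \left(- \frac{1}{250}\right) = -12 - \frac{3}{250} = - \frac{3003}{250} \approx -12.012$)
$u{\left(D{\left(-3 \right)},9 \right)} v \left(-2\right) = \left(2 \left(5 - -3\right) + 2 \cdot 9\right) \left(- \frac{3003}{250}\right) \left(-2\right) = \left(2 \left(5 + 3\right) + 18\right) \left(- \frac{3003}{250}\right) \left(-2\right) = \left(2 \cdot 8 + 18\right) \left(- \frac{3003}{250}\right) \left(-2\right) = \left(16 + 18\right) \left(- \frac{3003}{250}\right) \left(-2\right) = 34 \left(- \frac{3003}{250}\right) \left(-2\right) = \left(- \frac{51051}{125}\right) \left(-2\right) = \frac{102102}{125}$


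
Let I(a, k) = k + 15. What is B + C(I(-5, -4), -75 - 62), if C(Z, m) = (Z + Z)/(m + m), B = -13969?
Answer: -1913764/137 ≈ -13969.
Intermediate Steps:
I(a, k) = 15 + k
C(Z, m) = Z/m (C(Z, m) = (2*Z)/((2*m)) = (2*Z)*(1/(2*m)) = Z/m)
B + C(I(-5, -4), -75 - 62) = -13969 + (15 - 4)/(-75 - 62) = -13969 + 11/(-137) = -13969 + 11*(-1/137) = -13969 - 11/137 = -1913764/137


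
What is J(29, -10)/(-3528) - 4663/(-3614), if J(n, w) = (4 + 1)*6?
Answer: 1361887/1062516 ≈ 1.2818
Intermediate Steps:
J(n, w) = 30 (J(n, w) = 5*6 = 30)
J(29, -10)/(-3528) - 4663/(-3614) = 30/(-3528) - 4663/(-3614) = 30*(-1/3528) - 4663*(-1/3614) = -5/588 + 4663/3614 = 1361887/1062516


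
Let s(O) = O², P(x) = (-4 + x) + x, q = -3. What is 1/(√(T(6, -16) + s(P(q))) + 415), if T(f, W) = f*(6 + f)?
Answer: 415/172053 - 2*√43/172053 ≈ 0.0023358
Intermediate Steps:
P(x) = -4 + 2*x
1/(√(T(6, -16) + s(P(q))) + 415) = 1/(√(6*(6 + 6) + (-4 + 2*(-3))²) + 415) = 1/(√(6*12 + (-4 - 6)²) + 415) = 1/(√(72 + (-10)²) + 415) = 1/(√(72 + 100) + 415) = 1/(√172 + 415) = 1/(2*√43 + 415) = 1/(415 + 2*√43)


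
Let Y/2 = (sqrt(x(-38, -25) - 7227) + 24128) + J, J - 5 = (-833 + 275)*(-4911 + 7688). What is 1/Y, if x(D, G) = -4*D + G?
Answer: -1525433/4653891689178 - 5*I*sqrt(71)/2326945844589 ≈ -3.2778e-7 - 1.8106e-11*I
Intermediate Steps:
J = -1549561 (J = 5 + (-833 + 275)*(-4911 + 7688) = 5 - 558*2777 = 5 - 1549566 = -1549561)
x(D, G) = G - 4*D
Y = -3050866 + 20*I*sqrt(71) (Y = 2*((sqrt((-25 - 4*(-38)) - 7227) + 24128) - 1549561) = 2*((sqrt((-25 + 152) - 7227) + 24128) - 1549561) = 2*((sqrt(127 - 7227) + 24128) - 1549561) = 2*((sqrt(-7100) + 24128) - 1549561) = 2*((10*I*sqrt(71) + 24128) - 1549561) = 2*((24128 + 10*I*sqrt(71)) - 1549561) = 2*(-1525433 + 10*I*sqrt(71)) = -3050866 + 20*I*sqrt(71) ≈ -3.0509e+6 + 168.52*I)
1/Y = 1/(-3050866 + 20*I*sqrt(71))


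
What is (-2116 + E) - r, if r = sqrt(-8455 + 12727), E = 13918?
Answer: 11802 - 4*sqrt(267) ≈ 11737.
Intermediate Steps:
r = 4*sqrt(267) (r = sqrt(4272) = 4*sqrt(267) ≈ 65.361)
(-2116 + E) - r = (-2116 + 13918) - 4*sqrt(267) = 11802 - 4*sqrt(267)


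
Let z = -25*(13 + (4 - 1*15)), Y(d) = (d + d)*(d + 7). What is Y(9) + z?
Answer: 238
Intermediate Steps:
Y(d) = 2*d*(7 + d) (Y(d) = (2*d)*(7 + d) = 2*d*(7 + d))
z = -50 (z = -25*(13 + (4 - 15)) = -25*(13 - 11) = -25*2 = -50)
Y(9) + z = 2*9*(7 + 9) - 50 = 2*9*16 - 50 = 288 - 50 = 238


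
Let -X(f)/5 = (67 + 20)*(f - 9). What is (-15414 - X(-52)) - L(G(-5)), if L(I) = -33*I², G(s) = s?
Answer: -41124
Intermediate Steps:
X(f) = 3915 - 435*f (X(f) = -5*(67 + 20)*(f - 9) = -435*(-9 + f) = -5*(-783 + 87*f) = 3915 - 435*f)
(-15414 - X(-52)) - L(G(-5)) = (-15414 - (3915 - 435*(-52))) - (-33)*(-5)² = (-15414 - (3915 + 22620)) - (-33)*25 = (-15414 - 1*26535) - 1*(-825) = (-15414 - 26535) + 825 = -41949 + 825 = -41124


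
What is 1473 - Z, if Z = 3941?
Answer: -2468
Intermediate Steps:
1473 - Z = 1473 - 1*3941 = 1473 - 3941 = -2468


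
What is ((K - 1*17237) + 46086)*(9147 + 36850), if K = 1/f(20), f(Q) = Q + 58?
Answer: 103503507331/78 ≈ 1.3270e+9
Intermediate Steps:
f(Q) = 58 + Q
K = 1/78 (K = 1/(58 + 20) = 1/78 ≈ 0.012821)
((K - 1*17237) + 46086)*(9147 + 36850) = ((1/78 - 1*17237) + 46086)*(9147 + 36850) = ((1/78 - 17237) + 46086)*45997 = (-1344485/78 + 46086)*45997 = (2250223/78)*45997 = 103503507331/78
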